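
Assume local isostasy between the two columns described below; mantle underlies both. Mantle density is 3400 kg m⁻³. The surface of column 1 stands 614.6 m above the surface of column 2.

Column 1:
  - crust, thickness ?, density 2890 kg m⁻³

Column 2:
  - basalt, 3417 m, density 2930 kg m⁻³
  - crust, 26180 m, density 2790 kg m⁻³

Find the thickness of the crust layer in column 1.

Take the compensation level at the base of the deeper column (depth z_c below the surface of column 1) and equate Σ ρ_i t_i down to z_c; mantle fills any gap and the z_c terms cancel.
Column 1: x×2890 + (z_c − 0 − x)×3400
Column 2: 614.6×0 + 3417×2930 + 26180×2790 + (z_c − 614.6 − 29597)×3400
The z_c×3400 term appears on both sides and cancels. Collect the known terms of each column as K = Σ(ρt)_known − 3400 × (depth of known layers): K_1 = 0 − 3400×0 = 0; K_2 = 83054010 − 3400×(614.6 + 29597) = −19665430.
Balance: K_1 − x×(3400 − 2890) = K_2, so x = (K_1 − K_2)/(3400 − 2890) = 19665400/510 = 38600 m.

38600 m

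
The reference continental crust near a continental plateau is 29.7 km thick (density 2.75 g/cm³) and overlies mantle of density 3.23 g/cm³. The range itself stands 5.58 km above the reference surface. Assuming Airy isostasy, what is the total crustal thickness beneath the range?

67.2 km

Root depth r = h ρ_c / (ρ_m − ρ_c) = 5.58 km × 2.75 / 0.48 = 31.97 km.
Total thickness = T + h + r = 29.7 km + 5.58 km + 31.97 km = 67.2 km.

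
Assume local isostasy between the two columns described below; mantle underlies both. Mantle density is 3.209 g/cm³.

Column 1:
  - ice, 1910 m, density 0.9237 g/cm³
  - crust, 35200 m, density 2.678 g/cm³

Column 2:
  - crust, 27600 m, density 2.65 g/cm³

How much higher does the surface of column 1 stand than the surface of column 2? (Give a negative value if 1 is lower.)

For any compensation level in the mantle, the mantle terms cancel and isostasy reduces to e = (Σt_1 − Σt_2) − (Σ(ρt)_1 − Σ(ρt)_2) / ρ_m.
Σt_1 = 37110 m; Σt_2 = 27600 m; Σ(ρt)_1 = 96029.867; Σ(ρt)_2 = 73140 (in m·g/cm³).
e = (37110 − 27600) − (96029.867 − 73140) / 3.209 = 2380 m.

2380 m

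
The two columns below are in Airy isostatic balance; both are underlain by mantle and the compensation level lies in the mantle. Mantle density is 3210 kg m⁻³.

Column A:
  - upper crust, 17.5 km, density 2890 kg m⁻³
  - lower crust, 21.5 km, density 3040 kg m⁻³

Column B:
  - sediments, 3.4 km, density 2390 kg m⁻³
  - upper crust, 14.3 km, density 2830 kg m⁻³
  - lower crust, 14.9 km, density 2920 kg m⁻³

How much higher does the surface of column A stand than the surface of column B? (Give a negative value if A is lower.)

−1.02 km

For any compensation level in the mantle, the mantle terms cancel and isostasy reduces to e = (Σt_A − Σt_B) − (Σ(ρt)_A − Σ(ρt)_B) / ρ_m.
Σt_A = 39 km; Σt_B = 32.6 km; Σ(ρt)_A = 115935; Σ(ρt)_B = 92103 (in km·kg m⁻³).
e = (39 − 32.6) − (115935 − 92103) / 3210 = −1.02 km.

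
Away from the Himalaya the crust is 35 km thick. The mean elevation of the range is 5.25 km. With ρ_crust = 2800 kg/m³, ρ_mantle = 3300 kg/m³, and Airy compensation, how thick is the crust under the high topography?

Root depth r = h ρ_c / (ρ_m − ρ_c) = 5.25 km × 2800 / 500 = 29.4 km.
Total thickness = T + h + r = 35 km + 5.25 km + 29.4 km = 69.7 km.

69.7 km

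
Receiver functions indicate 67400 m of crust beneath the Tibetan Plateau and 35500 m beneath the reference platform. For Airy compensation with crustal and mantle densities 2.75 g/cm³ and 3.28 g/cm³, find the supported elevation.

Excess crust Δ = 67400 m − 35500 m = 31900 m, split between elevation h and root r with h + r = Δ.
Airy balance ρ_c h = (ρ_m − ρ_c) r gives r = h ρ_c/(ρ_m − ρ_c), so h (1 + ρ_c/(ρ_m − ρ_c)) = Δ, i.e. h = Δ (ρ_m − ρ_c)/ρ_m.
h = 31900 m × 0.53/3.28 = 5150 m.

5150 m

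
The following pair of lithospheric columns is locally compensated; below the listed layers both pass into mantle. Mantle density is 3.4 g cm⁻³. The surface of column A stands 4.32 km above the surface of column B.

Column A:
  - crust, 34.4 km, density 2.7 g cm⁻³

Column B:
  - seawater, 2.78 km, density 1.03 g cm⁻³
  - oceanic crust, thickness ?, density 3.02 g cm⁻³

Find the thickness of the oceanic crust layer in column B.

7.38 km

Take the compensation level at the base of the deeper column (depth z_c below the surface of column A) and equate Σ ρ_i t_i down to z_c; mantle fills any gap and the z_c terms cancel.
Column A: 34.4×2.7 + (z_c − 34.4)×3.4
Column B: 4.32×0 + 2.78×1.03 + x×3.02 + (z_c − 4.32 − 2.78 − x)×3.4
The z_c×3.4 term appears on both sides and cancels. Collect the known terms of each column as K = Σ(ρt)_known − 3.4 × (depth of known layers): K_A = 92.88 − 3.4×34.4 = −24.08; K_B = 2.8634 − 3.4×(4.32 + 2.78) = −21.2766.
Balance: K_A = K_B − x×(3.4 − 3.02), so x = (K_B − K_A)/(3.4 − 3.02) = 2.8034/0.38 = 7.38 km.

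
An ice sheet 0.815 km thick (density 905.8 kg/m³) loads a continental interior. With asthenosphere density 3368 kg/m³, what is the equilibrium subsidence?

In Airy isostatic equilibrium: the ice load ρ_ice t is balanced by mantle displaced below, ρ_m s.
s = t ρ_ice / ρ_m = 0.815 km × 905.8/3368 = 0.219 km.

0.219 km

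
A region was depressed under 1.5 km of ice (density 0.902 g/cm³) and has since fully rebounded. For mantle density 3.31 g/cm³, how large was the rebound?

0.409 km

Removing the load lets mantle flow back in; uplift u satisfies ρ_ice t = ρ_m u.
u = t ρ_ice/ρ_m = 1.5 km × 0.902/3.31 = 0.409 km.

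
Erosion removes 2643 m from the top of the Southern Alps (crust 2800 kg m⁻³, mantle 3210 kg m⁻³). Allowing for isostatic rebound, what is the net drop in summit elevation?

338 m

Rebound u = e ρ_c/ρ_m = 2643 m × 2800/3210 = 2305 m.
Net surface drop = e − u = 2643 m − 2305 m = e (ρ_m − ρ_c)/ρ_m = 338 m.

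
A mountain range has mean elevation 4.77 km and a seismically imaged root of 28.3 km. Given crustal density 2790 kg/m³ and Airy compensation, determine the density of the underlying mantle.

Airy balance: ρ_c h = (ρ_m − ρ_c) r → ρ_m = ρ_c (1 + h/r).
ρ_m = 2790 × (1 + 4.77 km/28.3 km) = 3260 kg/m³.

3260 kg/m³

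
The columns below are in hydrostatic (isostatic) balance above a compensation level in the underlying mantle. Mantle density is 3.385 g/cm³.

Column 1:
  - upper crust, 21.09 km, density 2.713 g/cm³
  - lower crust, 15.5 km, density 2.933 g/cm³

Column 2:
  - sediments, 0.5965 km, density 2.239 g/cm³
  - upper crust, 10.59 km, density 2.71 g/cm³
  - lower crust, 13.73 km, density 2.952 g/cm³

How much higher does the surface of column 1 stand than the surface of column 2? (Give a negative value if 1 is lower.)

2.19 km

For any compensation level in the mantle, the mantle terms cancel and isostasy reduces to e = (Σt_1 − Σt_2) − (Σ(ρt)_1 − Σ(ρt)_2) / ρ_m.
Σt_1 = 36.59 km; Σt_2 = 24.9165 km; Σ(ρt)_1 = 102.67867; Σ(ρt)_2 = 70.5654235 (in km·g/cm³).
e = (36.59 − 24.9165) − (102.67867 − 70.5654235) / 3.385 = 2.19 km.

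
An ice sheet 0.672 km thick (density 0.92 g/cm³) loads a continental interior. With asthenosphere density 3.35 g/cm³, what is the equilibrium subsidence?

In Airy isostatic equilibrium: the ice load ρ_ice t is balanced by mantle displaced below, ρ_m s.
s = t ρ_ice / ρ_m = 0.672 km × 0.92/3.35 = 0.185 km.

0.185 km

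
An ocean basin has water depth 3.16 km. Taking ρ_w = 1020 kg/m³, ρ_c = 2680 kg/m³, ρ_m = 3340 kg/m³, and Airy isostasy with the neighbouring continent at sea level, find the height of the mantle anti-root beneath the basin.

7.95 km

By Archimedes' principle applied to the lithosphere: replacing crust with seawater at the top is compensated by replacing crust with mantle at the base: d (ρ_c − ρ_w) = a (ρ_m − ρ_c).
a = d (ρ_c − ρ_w)/(ρ_m − ρ_c) = 3.16 km × 1660/660 = 7.95 km.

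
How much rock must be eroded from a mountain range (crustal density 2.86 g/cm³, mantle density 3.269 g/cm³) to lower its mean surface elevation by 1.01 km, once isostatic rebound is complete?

8.07 km

Net drop Δ = e − u = e − e ρ_c/ρ_m = e (ρ_m − ρ_c)/ρ_m.
e = Δ ρ_m/(ρ_m − ρ_c) = 1.01 km × 3.269/0.409 = 8.07 km.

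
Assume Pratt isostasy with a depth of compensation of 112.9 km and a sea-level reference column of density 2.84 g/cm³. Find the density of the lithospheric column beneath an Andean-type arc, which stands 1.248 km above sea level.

2.81 g/cm³

Pratt balance: ρ_ref D = ρ (D + h).
ρ = ρ_ref D/(D + h) = 2.84 × 112.9 km/(112.9 km + 1.248 km) = 2.81 g/cm³.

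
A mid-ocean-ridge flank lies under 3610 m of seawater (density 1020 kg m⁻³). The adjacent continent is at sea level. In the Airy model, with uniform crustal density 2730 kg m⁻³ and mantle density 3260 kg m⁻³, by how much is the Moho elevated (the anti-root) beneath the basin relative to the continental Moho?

By Archimedes' principle applied to the lithosphere: replacing crust with seawater at the top is compensated by replacing crust with mantle at the base: d (ρ_c − ρ_w) = a (ρ_m − ρ_c).
a = d (ρ_c − ρ_w)/(ρ_m − ρ_c) = 3610 m × 1710/530 = 11600 m.

11600 m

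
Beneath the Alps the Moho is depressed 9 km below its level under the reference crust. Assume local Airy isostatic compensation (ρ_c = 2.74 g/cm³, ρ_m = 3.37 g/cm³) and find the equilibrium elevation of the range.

2.07 km

Isostatic balance requires: ρ_c h = (ρ_m − ρ_c) r.
h = r (ρ_m − ρ_c) / ρ_c = 9 km × (3.37 − 2.74) / 2.74 = 2.07 km.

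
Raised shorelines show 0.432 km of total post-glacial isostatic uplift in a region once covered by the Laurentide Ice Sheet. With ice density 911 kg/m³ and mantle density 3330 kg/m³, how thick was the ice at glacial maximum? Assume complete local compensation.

1.58 km

u = t ρ_ice/ρ_m → t = u ρ_m/ρ_ice = 0.432 km × 3330/911 = 1.58 km.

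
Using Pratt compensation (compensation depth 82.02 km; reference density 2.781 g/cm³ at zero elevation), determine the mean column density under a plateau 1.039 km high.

2.75 g/cm³

Pratt balance: ρ_ref D = ρ (D + h).
ρ = ρ_ref D/(D + h) = 2.781 × 82.02 km/(82.02 km + 1.039 km) = 2.75 g/cm³.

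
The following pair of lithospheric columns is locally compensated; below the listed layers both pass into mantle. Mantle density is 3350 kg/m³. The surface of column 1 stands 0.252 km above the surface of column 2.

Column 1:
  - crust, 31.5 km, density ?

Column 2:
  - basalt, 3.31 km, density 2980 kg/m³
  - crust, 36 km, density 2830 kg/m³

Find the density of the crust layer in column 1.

2690 kg/m³

Take the compensation level at the base of the deeper column (depth z_c below the surface of column 1) and equate Σ ρ_i t_i down to z_c; mantle fills any gap and the z_c terms cancel.
Column 1: 31.5×ρ + (z_c − 31.5)×3350
Column 2: 0.252×0 + 3.31×2980 + 36×2830 + (z_c − 0.252 − 39.31)×3350
The z_c×3350 term appears on both sides and cancels. Collect the known terms of each column as K = Σ(ρt)_known − 3350 × (depth of known layers): K_1 = 0 − 3350×31.5 = −105525; K_2 = 111743.8 − 3350×(0.252 + 39.31) = −20788.9.
Balance: K_1 + 31.5×ρ = K_2, so ρ = (K_2 − K_1)/31.5 = 84736.1/31.5 = 2690 kg/m³.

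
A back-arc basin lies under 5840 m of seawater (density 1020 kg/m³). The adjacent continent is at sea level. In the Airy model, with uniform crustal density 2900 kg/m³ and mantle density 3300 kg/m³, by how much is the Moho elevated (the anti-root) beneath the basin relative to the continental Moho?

27400 m

Isostatic balance requires: replacing crust with seawater at the top is compensated by replacing crust with mantle at the base: d (ρ_c − ρ_w) = a (ρ_m − ρ_c).
a = d (ρ_c − ρ_w)/(ρ_m − ρ_c) = 5840 m × 1880/400 = 27400 m.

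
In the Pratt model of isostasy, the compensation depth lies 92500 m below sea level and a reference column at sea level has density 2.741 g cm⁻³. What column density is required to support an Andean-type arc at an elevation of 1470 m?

2.7 g cm⁻³

Pratt balance: ρ_ref D = ρ (D + h).
ρ = ρ_ref D/(D + h) = 2.741 × 92500 m/(92500 m + 1470 m) = 2.7 g cm⁻³.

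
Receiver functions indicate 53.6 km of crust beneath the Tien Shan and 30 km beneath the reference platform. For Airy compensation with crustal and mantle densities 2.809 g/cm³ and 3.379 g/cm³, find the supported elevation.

3.98 km

Excess crust Δ = 53.6 km − 30 km = 23.6 km, split between elevation h and root r with h + r = Δ.
Airy balance ρ_c h = (ρ_m − ρ_c) r gives r = h ρ_c/(ρ_m − ρ_c), so h (1 + ρ_c/(ρ_m − ρ_c)) = Δ, i.e. h = Δ (ρ_m − ρ_c)/ρ_m.
h = 23.6 km × 0.57/3.379 = 3.98 km.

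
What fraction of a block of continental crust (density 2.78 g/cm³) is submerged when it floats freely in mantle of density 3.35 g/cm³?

Submerged fraction = ρ_obj/ρ_fluid = 2.78/3.35 = 83%.

83%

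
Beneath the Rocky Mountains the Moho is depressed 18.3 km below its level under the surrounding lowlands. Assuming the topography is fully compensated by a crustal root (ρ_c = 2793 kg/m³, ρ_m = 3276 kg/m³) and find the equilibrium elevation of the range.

3.16 km

Isostatic balance requires: ρ_c h = (ρ_m − ρ_c) r.
h = r (ρ_m − ρ_c) / ρ_c = 18.3 km × (3276 − 2793) / 2793 = 3.16 km.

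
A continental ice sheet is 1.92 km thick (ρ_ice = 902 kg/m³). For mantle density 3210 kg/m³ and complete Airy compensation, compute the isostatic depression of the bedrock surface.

Isostatic balance requires: the ice load ρ_ice t is balanced by mantle displaced below, ρ_m s.
s = t ρ_ice / ρ_m = 1.92 km × 902/3210 = 0.54 km.

0.54 km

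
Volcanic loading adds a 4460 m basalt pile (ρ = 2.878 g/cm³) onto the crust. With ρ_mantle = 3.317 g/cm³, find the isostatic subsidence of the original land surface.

3870 m

Subaerial loading: s = t ρ_load / ρ_m.
s = 4460 m × 2.878/3.317 = 3870 m.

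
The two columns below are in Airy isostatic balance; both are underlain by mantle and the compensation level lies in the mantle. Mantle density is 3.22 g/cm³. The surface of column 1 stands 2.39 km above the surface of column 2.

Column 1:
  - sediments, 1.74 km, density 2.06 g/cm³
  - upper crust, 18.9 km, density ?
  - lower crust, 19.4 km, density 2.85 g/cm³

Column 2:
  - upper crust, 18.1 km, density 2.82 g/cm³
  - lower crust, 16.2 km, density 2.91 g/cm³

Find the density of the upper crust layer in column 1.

Take the compensation level at the base of the deeper column (depth z_c below the surface of column 1) and equate Σ ρ_i t_i down to z_c; mantle fills any gap and the z_c terms cancel.
Column 1: 1.74×2.06 + 18.9×ρ + 19.4×2.85 + (z_c − 40.04)×3.22
Column 2: 2.39×0 + 18.1×2.82 + 16.2×2.91 + (z_c − 2.39 − 34.3)×3.22
The z_c×3.22 term appears on both sides and cancels. Collect the known terms of each column as K = Σ(ρt)_known − 3.22 × (depth of known layers): K_1 = 58.8744 − 3.22×40.04 = −70.0544; K_2 = 98.184 − 3.22×(2.39 + 34.3) = −19.9578.
Balance: K_1 + 18.9×ρ = K_2, so ρ = (K_2 − K_1)/18.9 = 50.0966/18.9 = 2.65 g/cm³.

2.65 g/cm³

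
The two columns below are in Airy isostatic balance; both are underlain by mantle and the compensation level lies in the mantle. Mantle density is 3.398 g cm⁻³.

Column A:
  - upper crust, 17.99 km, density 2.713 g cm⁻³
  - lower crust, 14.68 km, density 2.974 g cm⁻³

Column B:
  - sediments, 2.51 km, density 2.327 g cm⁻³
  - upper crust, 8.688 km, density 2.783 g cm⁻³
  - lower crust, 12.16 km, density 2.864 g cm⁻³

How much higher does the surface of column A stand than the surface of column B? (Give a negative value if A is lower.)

1.18 km

For any compensation level in the mantle, the mantle terms cancel and isostasy reduces to e = (Σt_A − Σt_B) − (Σ(ρt)_A − Σ(ρt)_B) / ρ_m.
Σt_A = 32.67 km; Σt_B = 23.358 km; Σ(ρt)_A = 92.46519; Σ(ρt)_B = 64.845714 (in km·g cm⁻³).
e = (32.67 − 23.358) − (92.46519 − 64.845714) / 3.398 = 1.18 km.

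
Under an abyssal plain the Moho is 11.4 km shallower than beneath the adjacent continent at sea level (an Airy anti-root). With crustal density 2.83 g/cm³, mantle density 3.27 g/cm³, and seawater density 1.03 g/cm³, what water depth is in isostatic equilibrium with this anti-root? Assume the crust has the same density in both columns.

Replacing a thickness d of crust by seawater at the top must be balanced by replacing crust with mantle at the base: d (ρ_c − ρ_w) = a (ρ_m − ρ_c).
d = a (ρ_m − ρ_c)/(ρ_c − ρ_w) = 11.4 km × 0.44/1.8 = 2.79 km.

2.79 km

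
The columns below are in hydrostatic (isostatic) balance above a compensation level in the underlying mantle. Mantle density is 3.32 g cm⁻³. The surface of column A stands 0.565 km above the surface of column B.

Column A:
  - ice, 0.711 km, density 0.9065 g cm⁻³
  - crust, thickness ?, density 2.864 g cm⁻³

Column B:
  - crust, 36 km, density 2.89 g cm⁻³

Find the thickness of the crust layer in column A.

34.3 km

Take the compensation level at the base of the deeper column (depth z_c below the surface of column A) and equate Σ ρ_i t_i down to z_c; mantle fills any gap and the z_c terms cancel.
Column A: 0.711×0.9065 + x×2.864 + (z_c − 0.711 − x)×3.32
Column B: 0.565×0 + 36×2.89 + (z_c − 0.565 − 36)×3.32
The z_c×3.32 term appears on both sides and cancels. Collect the known terms of each column as K = Σ(ρt)_known − 3.32 × (depth of known layers): K_A = 0.6445215 − 3.32×0.711 = −1.7159985; K_B = 104.04 − 3.32×(0.565 + 36) = −17.3558.
Balance: K_A − x×(3.32 − 2.864) = K_B, so x = (K_A − K_B)/(3.32 − 2.864) = 15.6398/0.456 = 34.3 km.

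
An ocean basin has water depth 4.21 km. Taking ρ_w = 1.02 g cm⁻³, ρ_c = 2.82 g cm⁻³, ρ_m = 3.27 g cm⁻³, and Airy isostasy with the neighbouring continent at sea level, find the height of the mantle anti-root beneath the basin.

16.8 km

By Archimedes' principle applied to the lithosphere: replacing crust with seawater at the top is compensated by replacing crust with mantle at the base: d (ρ_c − ρ_w) = a (ρ_m − ρ_c).
a = d (ρ_c − ρ_w)/(ρ_m − ρ_c) = 4.21 km × 1.8/0.45 = 16.8 km.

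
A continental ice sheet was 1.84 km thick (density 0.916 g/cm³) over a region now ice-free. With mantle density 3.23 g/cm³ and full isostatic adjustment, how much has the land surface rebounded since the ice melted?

Removing the load lets mantle flow back in; uplift u satisfies ρ_ice t = ρ_m u.
u = t ρ_ice/ρ_m = 1.84 km × 0.916/3.23 = 0.522 km.

0.522 km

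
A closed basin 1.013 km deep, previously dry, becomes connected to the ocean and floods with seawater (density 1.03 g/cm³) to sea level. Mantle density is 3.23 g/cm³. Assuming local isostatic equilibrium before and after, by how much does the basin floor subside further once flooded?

After flooding the water column is d + s deep. Its weight must equal the weight of mantle displaced by the extra subsidence s: (d + s) ρ_w = s ρ_m.
s = d ρ_w / (ρ_m − ρ_w) = 1.013 km × 1.03/(3.23 − 1.03) = 0.474 km.

0.474 km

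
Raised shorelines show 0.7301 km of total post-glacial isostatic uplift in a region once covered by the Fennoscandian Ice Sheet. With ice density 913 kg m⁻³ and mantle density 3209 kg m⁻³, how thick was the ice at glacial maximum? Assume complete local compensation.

u = t ρ_ice/ρ_m → t = u ρ_m/ρ_ice = 0.7301 km × 3209/913 = 2.57 km.

2.57 km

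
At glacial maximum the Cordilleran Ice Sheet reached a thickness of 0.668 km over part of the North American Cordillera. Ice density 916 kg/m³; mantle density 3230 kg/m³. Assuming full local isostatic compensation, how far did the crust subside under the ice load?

Isostatic balance requires: the ice load ρ_ice t is balanced by mantle displaced below, ρ_m s.
s = t ρ_ice / ρ_m = 0.668 km × 916/3230 = 0.189 km.

0.189 km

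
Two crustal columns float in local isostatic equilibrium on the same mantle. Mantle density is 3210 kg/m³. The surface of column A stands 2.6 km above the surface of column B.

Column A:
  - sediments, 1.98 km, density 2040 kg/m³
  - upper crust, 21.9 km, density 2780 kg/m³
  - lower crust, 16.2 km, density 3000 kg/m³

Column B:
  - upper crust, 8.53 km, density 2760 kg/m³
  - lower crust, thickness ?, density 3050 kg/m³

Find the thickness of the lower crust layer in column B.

Take the compensation level at the base of the deeper column (depth z_c below the surface of column A) and equate Σ ρ_i t_i down to z_c; mantle fills any gap and the z_c terms cancel.
Column A: 1.98×2040 + 21.9×2780 + 16.2×3000 + (z_c − 40.08)×3210
Column B: 2.6×0 + 8.53×2760 + x×3050 + (z_c − 2.6 − 8.53 − x)×3210
The z_c×3210 term appears on both sides and cancels. Collect the known terms of each column as K = Σ(ρt)_known − 3210 × (depth of known layers): K_A = 113521.2 − 3210×40.08 = −15135.6; K_B = 23542.8 − 3210×(2.6 + 8.53) = −12184.5.
Balance: K_A = K_B − x×(3210 − 3050), so x = (K_B − K_A)/(3210 − 3050) = 2951.1/160 = 18.4 km.

18.4 km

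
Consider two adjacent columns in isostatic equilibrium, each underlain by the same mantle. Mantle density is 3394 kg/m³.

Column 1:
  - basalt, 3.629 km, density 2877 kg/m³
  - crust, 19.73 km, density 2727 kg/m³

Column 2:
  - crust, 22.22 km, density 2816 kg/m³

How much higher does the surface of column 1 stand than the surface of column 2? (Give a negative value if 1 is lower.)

0.646 km

For any compensation level in the mantle, the mantle terms cancel and isostasy reduces to e = (Σt_1 − Σt_2) − (Σ(ρt)_1 − Σ(ρt)_2) / ρ_m.
Σt_1 = 23.359 km; Σt_2 = 22.22 km; Σ(ρt)_1 = 64244.343; Σ(ρt)_2 = 62571.52 (in km·kg/m³).
e = (23.359 − 22.22) − (64244.343 − 62571.52) / 3394 = 0.646 km.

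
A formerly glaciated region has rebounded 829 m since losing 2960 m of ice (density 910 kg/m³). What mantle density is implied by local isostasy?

3250 kg/m³

ρ_m = ρ_ice t / u = 910 × 2960 m/829 m = 3250 kg/m³.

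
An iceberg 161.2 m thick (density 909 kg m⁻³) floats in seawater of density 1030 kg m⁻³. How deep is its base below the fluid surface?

142 m

Draft d = t ρ_obj/ρ_fluid = 161.2 m × 909/1030 = 142 m.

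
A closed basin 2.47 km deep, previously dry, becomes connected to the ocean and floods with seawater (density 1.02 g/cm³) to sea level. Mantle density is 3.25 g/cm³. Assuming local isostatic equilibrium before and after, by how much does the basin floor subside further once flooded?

After flooding the water column is d + s deep. Its weight must equal the weight of mantle displaced by the extra subsidence s: (d + s) ρ_w = s ρ_m.
s = d ρ_w / (ρ_m − ρ_w) = 2.47 km × 1.02/(3.25 − 1.02) = 1.13 km.

1.13 km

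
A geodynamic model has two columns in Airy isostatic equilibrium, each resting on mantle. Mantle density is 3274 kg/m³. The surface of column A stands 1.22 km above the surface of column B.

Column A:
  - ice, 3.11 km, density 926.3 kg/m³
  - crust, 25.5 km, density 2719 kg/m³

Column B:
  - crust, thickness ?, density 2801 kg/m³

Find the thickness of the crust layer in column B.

36.9 km

Take the compensation level at the base of the deeper column (depth z_c below the surface of column A) and equate Σ ρ_i t_i down to z_c; mantle fills any gap and the z_c terms cancel.
Column A: 3.11×926.3 + 25.5×2719 + (z_c − 28.61)×3274
Column B: 1.22×0 + x×2801 + (z_c − 1.22 − 0 − x)×3274
The z_c×3274 term appears on both sides and cancels. Collect the known terms of each column as K = Σ(ρt)_known − 3274 × (depth of known layers): K_A = 72215.293 − 3274×28.61 = −21453.847; K_B = 0 − 3274×(1.22 + 0) = −3994.28.
Balance: K_A = K_B − x×(3274 − 2801), so x = (K_B − K_A)/(3274 − 2801) = 17459.6/473 = 36.9 km.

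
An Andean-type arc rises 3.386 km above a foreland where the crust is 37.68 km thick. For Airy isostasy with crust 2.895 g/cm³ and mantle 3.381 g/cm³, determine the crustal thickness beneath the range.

61.2 km

Root depth r = h ρ_c / (ρ_m − ρ_c) = 3.386 km × 2.895 / 0.486 = 20.17 km.
Total thickness = T + h + r = 37.68 km + 3.386 km + 20.17 km = 61.2 km.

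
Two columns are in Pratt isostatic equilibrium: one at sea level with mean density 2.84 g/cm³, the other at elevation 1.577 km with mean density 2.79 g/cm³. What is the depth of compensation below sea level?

ρ_ref D = ρ (D + h) → D (ρ_ref − ρ) = ρ h.
D = ρ h/(ρ_ref − ρ) = 2.79 × 1.577 km/(2.84 − 2.79) = 88 km.

88 km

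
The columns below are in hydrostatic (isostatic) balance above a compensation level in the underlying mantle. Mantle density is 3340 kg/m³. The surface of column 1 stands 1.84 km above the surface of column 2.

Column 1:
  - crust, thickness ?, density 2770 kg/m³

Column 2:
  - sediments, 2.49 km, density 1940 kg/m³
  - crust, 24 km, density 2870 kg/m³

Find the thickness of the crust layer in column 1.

Take the compensation level at the base of the deeper column (depth z_c below the surface of column 1) and equate Σ ρ_i t_i down to z_c; mantle fills any gap and the z_c terms cancel.
Column 1: x×2770 + (z_c − 0 − x)×3340
Column 2: 1.84×0 + 2.49×1940 + 24×2870 + (z_c − 1.84 − 26.49)×3340
The z_c×3340 term appears on both sides and cancels. Collect the known terms of each column as K = Σ(ρt)_known − 3340 × (depth of known layers): K_1 = 0 − 3340×0 = 0; K_2 = 73710.6 − 3340×(1.84 + 26.49) = −20911.6.
Balance: K_1 − x×(3340 − 2770) = K_2, so x = (K_1 − K_2)/(3340 − 2770) = 20911.6/570 = 36.7 km.

36.7 km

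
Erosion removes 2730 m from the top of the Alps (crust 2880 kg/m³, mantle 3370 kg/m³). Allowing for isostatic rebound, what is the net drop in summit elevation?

397 m

Rebound u = e ρ_c/ρ_m = 2730 m × 2880/3370 = 2333 m.
Net surface drop = e − u = 2730 m − 2333 m = e (ρ_m − ρ_c)/ρ_m = 397 m.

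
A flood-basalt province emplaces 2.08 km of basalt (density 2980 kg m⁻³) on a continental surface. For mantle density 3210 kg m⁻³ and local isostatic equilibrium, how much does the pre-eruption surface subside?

1.93 km

Subaerial loading: s = t ρ_load / ρ_m.
s = 2.08 km × 2980/3210 = 1.93 km.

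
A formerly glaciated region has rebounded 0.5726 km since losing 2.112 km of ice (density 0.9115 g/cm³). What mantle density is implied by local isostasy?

ρ_m = ρ_ice t / u = 0.9115 × 2.112 km/0.5726 km = 3.36 g/cm³.

3.36 g/cm³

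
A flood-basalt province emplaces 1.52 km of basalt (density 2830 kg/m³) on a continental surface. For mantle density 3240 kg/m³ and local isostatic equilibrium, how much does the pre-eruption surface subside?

1.33 km

Subaerial loading: s = t ρ_load / ρ_m.
s = 1.52 km × 2830/3240 = 1.33 km.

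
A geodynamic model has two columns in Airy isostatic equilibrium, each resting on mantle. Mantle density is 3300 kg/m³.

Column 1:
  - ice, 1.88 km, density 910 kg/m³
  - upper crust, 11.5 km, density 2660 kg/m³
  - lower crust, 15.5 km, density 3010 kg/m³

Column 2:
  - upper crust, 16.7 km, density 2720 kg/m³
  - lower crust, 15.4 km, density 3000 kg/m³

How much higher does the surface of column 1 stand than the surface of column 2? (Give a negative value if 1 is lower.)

For any compensation level in the mantle, the mantle terms cancel and isostasy reduces to e = (Σt_1 − Σt_2) − (Σ(ρt)_1 − Σ(ρt)_2) / ρ_m.
Σt_1 = 28.88 km; Σt_2 = 32.1 km; Σ(ρt)_1 = 78955.8; Σ(ρt)_2 = 91624 (in km·kg/m³).
e = (28.88 − 32.1) − (78955.8 − 91624) / 3300 = 0.619 km.

0.619 km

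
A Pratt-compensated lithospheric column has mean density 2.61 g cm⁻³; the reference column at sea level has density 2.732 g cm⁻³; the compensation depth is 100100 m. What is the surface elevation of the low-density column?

4680 m

ρ_ref D = ρ (D + h) → h = D (ρ_ref − ρ)/ρ.
h = 100100 m × (2.732 − 2.61)/2.61 = 4680 m.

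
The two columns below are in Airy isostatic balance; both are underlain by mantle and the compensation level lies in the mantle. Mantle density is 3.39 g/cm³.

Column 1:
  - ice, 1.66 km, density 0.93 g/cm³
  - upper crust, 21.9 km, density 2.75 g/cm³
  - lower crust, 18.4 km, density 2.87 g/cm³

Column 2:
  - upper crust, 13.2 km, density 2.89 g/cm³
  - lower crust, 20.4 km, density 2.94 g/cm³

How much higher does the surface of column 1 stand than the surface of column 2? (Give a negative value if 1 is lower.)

For any compensation level in the mantle, the mantle terms cancel and isostasy reduces to e = (Σt_1 − Σt_2) − (Σ(ρt)_1 − Σ(ρt)_2) / ρ_m.
Σt_1 = 41.96 km; Σt_2 = 33.6 km; Σ(ρt)_1 = 114.5768; Σ(ρt)_2 = 98.124 (in km·g/cm³).
e = (41.96 − 33.6) − (114.5768 − 98.124) / 3.39 = 3.51 km.

3.51 km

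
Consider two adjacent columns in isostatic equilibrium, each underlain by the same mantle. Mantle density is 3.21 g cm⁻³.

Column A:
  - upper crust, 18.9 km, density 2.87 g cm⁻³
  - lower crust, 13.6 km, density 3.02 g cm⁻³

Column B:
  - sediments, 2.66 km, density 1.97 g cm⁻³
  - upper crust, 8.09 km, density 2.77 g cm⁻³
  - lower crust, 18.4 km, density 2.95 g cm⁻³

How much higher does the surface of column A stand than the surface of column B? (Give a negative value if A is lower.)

For any compensation level in the mantle, the mantle terms cancel and isostasy reduces to e = (Σt_A − Σt_B) − (Σ(ρt)_A − Σ(ρt)_B) / ρ_m.
Σt_A = 32.5 km; Σt_B = 29.15 km; Σ(ρt)_A = 95.315; Σ(ρt)_B = 81.9295 (in km·g cm⁻³).
e = (32.5 − 29.15) − (95.315 − 81.9295) / 3.21 = −0.82 km.

−0.82 km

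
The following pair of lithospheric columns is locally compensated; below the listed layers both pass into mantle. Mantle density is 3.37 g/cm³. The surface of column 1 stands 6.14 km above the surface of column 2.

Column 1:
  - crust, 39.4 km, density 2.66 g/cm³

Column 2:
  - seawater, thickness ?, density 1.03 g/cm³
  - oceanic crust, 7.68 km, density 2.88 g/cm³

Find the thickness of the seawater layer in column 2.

1.5 km

Take the compensation level at the base of the deeper column (depth z_c below the surface of column 1) and equate Σ ρ_i t_i down to z_c; mantle fills any gap and the z_c terms cancel.
Column 1: 39.4×2.66 + (z_c − 39.4)×3.37
Column 2: 6.14×0 + x×1.03 + 7.68×2.88 + (z_c − 6.14 − 7.68 − x)×3.37
The z_c×3.37 term appears on both sides and cancels. Collect the known terms of each column as K = Σ(ρt)_known − 3.37 × (depth of known layers): K_1 = 104.804 − 3.37×39.4 = −27.974; K_2 = 22.1184 − 3.37×(6.14 + 7.68) = −24.455.
Balance: K_1 = K_2 − x×(3.37 − 1.03), so x = (K_2 − K_1)/(3.37 − 1.03) = 3.519/2.34 = 1.5 km.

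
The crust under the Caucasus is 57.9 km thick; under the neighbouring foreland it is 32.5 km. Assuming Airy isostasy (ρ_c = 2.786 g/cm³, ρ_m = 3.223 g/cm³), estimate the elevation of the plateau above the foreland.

Excess crust Δ = 57.9 km − 32.5 km = 25.4 km, split between elevation h and root r with h + r = Δ.
Airy balance ρ_c h = (ρ_m − ρ_c) r gives r = h ρ_c/(ρ_m − ρ_c), so h (1 + ρ_c/(ρ_m − ρ_c)) = Δ, i.e. h = Δ (ρ_m − ρ_c)/ρ_m.
h = 25.4 km × 0.437/3.223 = 3.44 km.

3.44 km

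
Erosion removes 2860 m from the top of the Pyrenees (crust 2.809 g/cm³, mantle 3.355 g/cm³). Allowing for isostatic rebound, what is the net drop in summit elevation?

465 m

Rebound u = e ρ_c/ρ_m = 2860 m × 2.809/3.355 = 2395 m.
Net surface drop = e − u = 2860 m − 2395 m = e (ρ_m − ρ_c)/ρ_m = 465 m.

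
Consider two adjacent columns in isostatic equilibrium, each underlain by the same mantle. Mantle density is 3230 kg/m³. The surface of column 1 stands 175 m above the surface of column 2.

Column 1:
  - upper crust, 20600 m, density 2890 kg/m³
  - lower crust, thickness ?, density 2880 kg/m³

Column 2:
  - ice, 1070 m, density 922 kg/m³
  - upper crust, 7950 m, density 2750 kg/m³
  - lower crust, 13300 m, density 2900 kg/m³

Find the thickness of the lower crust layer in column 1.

12100 m

Take the compensation level at the base of the deeper column (depth z_c below the surface of column 1) and equate Σ ρ_i t_i down to z_c; mantle fills any gap and the z_c terms cancel.
Column 1: 20600×2890 + x×2880 + (z_c − 20600 − x)×3230
Column 2: 175×0 + 1070×922 + 7950×2750 + 13300×2900 + (z_c − 175 − 22320)×3230
The z_c×3230 term appears on both sides and cancels. Collect the known terms of each column as K = Σ(ρt)_known − 3230 × (depth of known layers): K_1 = 59534000 − 3230×20600 = −7004000; K_2 = 61419040 − 3230×(175 + 22320) = −11239810.
Balance: K_1 − x×(3230 − 2880) = K_2, so x = (K_1 − K_2)/(3230 − 2880) = 4235810/350 = 12100 m.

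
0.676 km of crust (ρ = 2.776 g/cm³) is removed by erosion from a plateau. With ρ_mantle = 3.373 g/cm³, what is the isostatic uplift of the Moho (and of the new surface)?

Unloading: uplift u = e ρ_c/ρ_m = 0.676 km × 2.776/3.373 = 0.556 km.

0.556 km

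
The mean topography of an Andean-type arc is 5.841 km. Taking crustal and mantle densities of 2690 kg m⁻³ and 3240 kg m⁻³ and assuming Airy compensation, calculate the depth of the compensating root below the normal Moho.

Isostatic balance requires: the weight of the topography is balanced by the buoyancy of the root, ρ_c h = (ρ_m − ρ_c) r.
r = h · ρ_c / (ρ_m − ρ_c) = 5.841 km × 2690 / (3240 − 2690) = 28.6 km.

28.6 km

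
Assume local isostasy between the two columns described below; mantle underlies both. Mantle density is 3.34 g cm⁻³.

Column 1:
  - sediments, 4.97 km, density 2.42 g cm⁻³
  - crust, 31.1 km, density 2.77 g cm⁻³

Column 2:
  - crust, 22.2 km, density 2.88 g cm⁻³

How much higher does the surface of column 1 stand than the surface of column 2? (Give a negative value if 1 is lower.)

3.62 km

For any compensation level in the mantle, the mantle terms cancel and isostasy reduces to e = (Σt_1 − Σt_2) − (Σ(ρt)_1 − Σ(ρt)_2) / ρ_m.
Σt_1 = 36.07 km; Σt_2 = 22.2 km; Σ(ρt)_1 = 98.1744; Σ(ρt)_2 = 63.936 (in km·g cm⁻³).
e = (36.07 − 22.2) − (98.1744 − 63.936) / 3.34 = 3.62 km.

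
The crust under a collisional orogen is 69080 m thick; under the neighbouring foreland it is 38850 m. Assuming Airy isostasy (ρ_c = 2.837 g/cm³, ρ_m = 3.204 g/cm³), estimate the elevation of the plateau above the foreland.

Excess crust Δ = 69080 m − 38850 m = 30230 m, split between elevation h and root r with h + r = Δ.
Airy balance ρ_c h = (ρ_m − ρ_c) r gives r = h ρ_c/(ρ_m − ρ_c), so h (1 + ρ_c/(ρ_m − ρ_c)) = Δ, i.e. h = Δ (ρ_m − ρ_c)/ρ_m.
h = 30230 m × 0.367/3.204 = 3460 m.

3460 m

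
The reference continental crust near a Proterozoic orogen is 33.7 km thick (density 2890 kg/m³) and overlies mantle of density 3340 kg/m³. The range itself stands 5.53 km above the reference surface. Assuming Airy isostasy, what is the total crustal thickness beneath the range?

Root depth r = h ρ_c / (ρ_m − ρ_c) = 5.53 km × 2890 / 450 = 35.51 km.
Total thickness = T + h + r = 33.7 km + 5.53 km + 35.51 km = 74.7 km.

74.7 km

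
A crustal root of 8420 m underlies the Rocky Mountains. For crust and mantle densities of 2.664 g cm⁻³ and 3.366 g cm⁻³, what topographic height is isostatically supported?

2220 m

For local isostatic compensation: ρ_c h = (ρ_m − ρ_c) r.
h = r (ρ_m − ρ_c) / ρ_c = 8420 m × (3.366 − 2.664) / 2.664 = 2220 m.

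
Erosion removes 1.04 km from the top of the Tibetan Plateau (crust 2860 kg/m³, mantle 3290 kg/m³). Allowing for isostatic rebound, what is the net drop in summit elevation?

0.136 km

Rebound u = e ρ_c/ρ_m = 1.04 km × 2860/3290 = 0.9041 km.
Net surface drop = e − u = 1.04 km − 0.9041 km = e (ρ_m − ρ_c)/ρ_m = 0.136 km.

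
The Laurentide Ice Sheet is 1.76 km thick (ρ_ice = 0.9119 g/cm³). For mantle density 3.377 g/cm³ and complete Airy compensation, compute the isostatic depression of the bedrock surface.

By Archimedes' principle applied to the lithosphere: the ice load ρ_ice t is balanced by mantle displaced below, ρ_m s.
s = t ρ_ice / ρ_m = 1.76 km × 0.9119/3.377 = 0.475 km.

0.475 km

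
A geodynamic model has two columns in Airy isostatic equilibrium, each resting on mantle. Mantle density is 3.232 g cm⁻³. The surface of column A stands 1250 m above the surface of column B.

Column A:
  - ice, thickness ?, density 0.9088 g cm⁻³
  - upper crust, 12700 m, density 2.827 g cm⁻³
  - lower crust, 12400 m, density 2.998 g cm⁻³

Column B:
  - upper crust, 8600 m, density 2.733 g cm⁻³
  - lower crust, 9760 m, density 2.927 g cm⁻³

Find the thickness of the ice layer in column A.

1400 m

Take the compensation level at the base of the deeper column (depth z_c below the surface of column A) and equate Σ ρ_i t_i down to z_c; mantle fills any gap and the z_c terms cancel.
Column A: x×0.9088 + 12700×2.827 + 12400×2.998 + (z_c − 25100 − x)×3.232
Column B: 1250×0 + 8600×2.733 + 9760×2.927 + (z_c − 1250 − 18360)×3.232
The z_c×3.232 term appears on both sides and cancels. Collect the known terms of each column as K = Σ(ρt)_known − 3.232 × (depth of known layers): K_A = 73078.1 − 3.232×25100 = −8045.1; K_B = 52071.32 − 3.232×(1250 + 18360) = −11308.2.
Balance: K_A − x×(3.232 − 0.9088) = K_B, so x = (K_A − K_B)/(3.232 − 0.9088) = 3263.1/2.3232 = 1400 m.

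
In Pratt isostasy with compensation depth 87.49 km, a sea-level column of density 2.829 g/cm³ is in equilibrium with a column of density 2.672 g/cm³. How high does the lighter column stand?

5.14 km

ρ_ref D = ρ (D + h) → h = D (ρ_ref − ρ)/ρ.
h = 87.49 km × (2.829 − 2.672)/2.672 = 5.14 km.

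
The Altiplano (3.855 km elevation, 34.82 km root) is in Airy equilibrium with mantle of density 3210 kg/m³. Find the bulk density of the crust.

ρ_c h = (ρ_m − ρ_c) r → ρ_c (h + r) = ρ_m r → ρ_c = ρ_m r / (h + r).
ρ_c = 3210 × 34.82 km / (3.855 km + 34.82 km) = 2890 kg/m³.

2890 kg/m³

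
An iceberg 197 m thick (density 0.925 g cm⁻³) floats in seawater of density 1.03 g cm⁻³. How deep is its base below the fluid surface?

177 m

Draft d = t ρ_obj/ρ_fluid = 197 m × 0.925/1.03 = 177 m.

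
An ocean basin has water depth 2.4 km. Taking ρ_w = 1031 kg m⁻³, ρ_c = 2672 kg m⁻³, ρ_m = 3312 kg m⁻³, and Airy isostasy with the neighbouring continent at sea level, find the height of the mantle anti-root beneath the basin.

Isostatic balance requires: replacing crust with seawater at the top is compensated by replacing crust with mantle at the base: d (ρ_c − ρ_w) = a (ρ_m − ρ_c).
a = d (ρ_c − ρ_w)/(ρ_m − ρ_c) = 2.4 km × 1641/640 = 6.15 km.

6.15 km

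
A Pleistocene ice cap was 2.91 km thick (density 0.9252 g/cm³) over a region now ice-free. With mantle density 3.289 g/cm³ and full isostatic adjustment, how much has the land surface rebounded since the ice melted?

0.819 km

Removing the load lets mantle flow back in; uplift u satisfies ρ_ice t = ρ_m u.
u = t ρ_ice/ρ_m = 2.91 km × 0.9252/3.289 = 0.819 km.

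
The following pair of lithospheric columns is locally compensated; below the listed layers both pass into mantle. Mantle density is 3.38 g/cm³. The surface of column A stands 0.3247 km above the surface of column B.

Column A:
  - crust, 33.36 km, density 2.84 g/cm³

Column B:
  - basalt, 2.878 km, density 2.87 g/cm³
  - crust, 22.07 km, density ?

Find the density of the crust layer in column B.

2.68 g/cm³

Take the compensation level at the base of the deeper column (depth z_c below the surface of column A) and equate Σ ρ_i t_i down to z_c; mantle fills any gap and the z_c terms cancel.
Column A: 33.36×2.84 + (z_c − 33.36)×3.38
Column B: 0.3247×0 + 2.878×2.87 + 22.07×ρ + (z_c − 0.3247 − 24.948)×3.38
The z_c×3.38 term appears on both sides and cancels. Collect the known terms of each column as K = Σ(ρt)_known − 3.38 × (depth of known layers): K_A = 94.7424 − 3.38×33.36 = −18.0144; K_B = 8.25986 − 3.38×(0.3247 + 24.948) = −77.161866.
Balance: K_A = K_B + 22.07×ρ, so ρ = (K_A − K_B)/22.07 = 59.1475/22.07 = 2.68 g/cm³.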